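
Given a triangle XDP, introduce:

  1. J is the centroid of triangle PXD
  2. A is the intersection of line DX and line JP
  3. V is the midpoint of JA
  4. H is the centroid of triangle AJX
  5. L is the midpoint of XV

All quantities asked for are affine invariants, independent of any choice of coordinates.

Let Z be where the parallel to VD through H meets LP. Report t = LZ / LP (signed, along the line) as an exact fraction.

t = 1/18

Choose coordinates X = (0, 0), D = (1, 0), P = (0, 1).
1. J is the centroid of triangle PXD ⇒ J = (1/3, 1/3)
2. A is the intersection of line DX and line JP ⇒ A = (1/2, 0)
3. V is the midpoint of JA ⇒ V = (5/12, 1/6)
4. H is the centroid of triangle AJX ⇒ H = (5/18, 1/9)
5. L is the midpoint of XV ⇒ L = (5/24, 1/12)
through H parallel to VD: direction (7/12, -1/6); meets LP at Z = (85/432, 29/216)
Z = L + t·(P−L) with t = 1/18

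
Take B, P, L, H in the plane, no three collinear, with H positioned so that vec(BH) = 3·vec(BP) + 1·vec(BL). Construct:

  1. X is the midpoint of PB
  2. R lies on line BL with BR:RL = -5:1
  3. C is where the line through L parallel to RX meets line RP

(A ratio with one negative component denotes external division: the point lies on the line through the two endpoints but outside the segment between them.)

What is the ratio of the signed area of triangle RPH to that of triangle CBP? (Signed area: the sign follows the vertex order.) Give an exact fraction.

[RPH]:[CBP] = 7/3

Set B = (0, 0), P = (1, 0), L = (0, 1), H = (3, 1); any affine frame gives the same invariant.
1. X is the midpoint of PB ⇒ X = (1/2, 0)
2. R lies on line BL with BR:RL = -5:1 ⇒ R = (0, 5/4)
3. C is where the line through L parallel to RX meets line RP ⇒ C = (-1/5, 3/2)
2·[RPH] = 7/2, 2·[CBP] = 3/2
[RPH]:[CBP] = 7/2:3/2 = 7/3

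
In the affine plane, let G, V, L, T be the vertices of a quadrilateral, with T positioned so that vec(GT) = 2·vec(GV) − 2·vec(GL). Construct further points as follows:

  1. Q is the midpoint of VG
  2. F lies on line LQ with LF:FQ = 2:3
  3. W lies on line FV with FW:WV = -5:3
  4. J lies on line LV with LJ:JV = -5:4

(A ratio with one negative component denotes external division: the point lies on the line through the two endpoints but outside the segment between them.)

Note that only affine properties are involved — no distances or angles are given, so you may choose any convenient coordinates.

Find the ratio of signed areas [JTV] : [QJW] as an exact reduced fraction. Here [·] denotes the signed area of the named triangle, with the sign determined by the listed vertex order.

[JTV]:[QJW] = -16/11

Set G = (0, 0), V = (1, 0), L = (0, 1), T = (2, -2); any affine frame gives the same invariant.
1. Q is the midpoint of VG ⇒ Q = (1/2, 0)
2. F lies on line LQ with LF:FQ = 2:3 ⇒ F = (1/5, 3/5)
3. W lies on line FV with FW:WV = -5:3 ⇒ W = (11/5, -9/10)
4. J lies on line LV with LJ:JV = -5:4 ⇒ J = (5, -4)
2·[JTV] = -4, 2·[QJW] = 11/4
[JTV]:[QJW] = -4:11/4 = -16/11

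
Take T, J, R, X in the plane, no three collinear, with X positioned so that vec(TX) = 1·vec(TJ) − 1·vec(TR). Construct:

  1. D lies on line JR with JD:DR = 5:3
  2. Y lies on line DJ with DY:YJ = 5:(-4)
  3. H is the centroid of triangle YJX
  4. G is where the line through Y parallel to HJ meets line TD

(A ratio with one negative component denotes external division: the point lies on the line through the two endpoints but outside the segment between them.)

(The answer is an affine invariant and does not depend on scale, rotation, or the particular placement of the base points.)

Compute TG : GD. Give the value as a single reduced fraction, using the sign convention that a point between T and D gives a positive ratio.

Choose coordinates T = (0, 0), J = (1, 0), R = (0, 1), X = (1, -1).
1. D lies on line JR with JD:DR = 5:3 ⇒ D = (3/8, 5/8)
2. Y lies on line DJ with DY:YJ = 5:(-4) ⇒ Y = (7/2, -5/2)
3. H is the centroid of triangle YJX ⇒ H = (11/6, -7/6)
4. G is where the line through Y parallel to HJ meets line TD ⇒ G = (18/23, 30/23)
G = T + t·(D−T) with t = 48/23, so TG:GD = t:(1−t) = 48/23:-25/23

TG:GD = -48/25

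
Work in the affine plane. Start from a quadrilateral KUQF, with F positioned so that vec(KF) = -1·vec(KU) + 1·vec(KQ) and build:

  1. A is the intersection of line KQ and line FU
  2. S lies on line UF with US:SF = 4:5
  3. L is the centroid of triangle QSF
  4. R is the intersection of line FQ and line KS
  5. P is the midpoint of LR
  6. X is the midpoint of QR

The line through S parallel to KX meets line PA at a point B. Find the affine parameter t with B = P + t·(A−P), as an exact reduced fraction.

t = 83/32

Choose coordinates K = (0, 0), U = (1, 0), Q = (0, 1), F = (-1, 1).
1. A is the intersection of line KQ and line FU ⇒ A = (0, 1/2)
2. S lies on line UF with US:SF = 4:5 ⇒ S = (1/9, 4/9)
3. L is the centroid of triangle QSF ⇒ L = (-8/27, 22/27)
4. R is the intersection of line FQ and line KS ⇒ R = (1/4, 1)
5. P is the midpoint of LR ⇒ P = (-5/216, 49/54)
6. X is the midpoint of QR ⇒ X = (1/8, 1)
through S parallel to KX: direction (1/8, 1); meets PA at B = (85/2304, -43/288)
B = P + t·(A−P) with t = 83/32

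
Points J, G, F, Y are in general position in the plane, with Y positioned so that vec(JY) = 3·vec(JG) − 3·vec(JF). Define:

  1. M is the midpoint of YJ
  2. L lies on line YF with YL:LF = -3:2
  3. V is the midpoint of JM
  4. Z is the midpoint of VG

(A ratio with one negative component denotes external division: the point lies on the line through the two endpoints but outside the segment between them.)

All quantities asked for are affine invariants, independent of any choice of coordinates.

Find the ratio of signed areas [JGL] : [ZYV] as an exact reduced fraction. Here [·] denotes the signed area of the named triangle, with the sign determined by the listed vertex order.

Set J = (0, 0), G = (1, 0), F = (0, 1), Y = (3, -3); any affine frame gives the same invariant.
1. M is the midpoint of YJ ⇒ M = (3/2, -3/2)
2. L lies on line YF with YL:LF = -3:2 ⇒ L = (-6, 9)
3. V is the midpoint of JM ⇒ V = (3/4, -3/4)
4. Z is the midpoint of VG ⇒ Z = (7/8, -3/8)
2·[JGL] = 9, 2·[ZYV] = -9/8
[JGL]:[ZYV] = 9:-9/8 = -8

[JGL]:[ZYV] = -8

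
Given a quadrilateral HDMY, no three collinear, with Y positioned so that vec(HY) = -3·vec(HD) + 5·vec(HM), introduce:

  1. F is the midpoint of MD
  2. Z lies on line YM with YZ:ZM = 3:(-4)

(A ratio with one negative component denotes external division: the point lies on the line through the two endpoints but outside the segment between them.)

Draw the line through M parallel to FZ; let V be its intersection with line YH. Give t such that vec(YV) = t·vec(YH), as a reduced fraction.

Choose coordinates H = (0, 0), D = (1, 0), M = (0, 1), Y = (-3, 5).
1. F is the midpoint of MD ⇒ F = (1/2, 1/2)
2. Z lies on line YM with YZ:ZM = 3:(-4) ⇒ Z = (-12, 17)
through M parallel to FZ: direction (-25/2, 33/2); meets YH at V = (-75/26, 125/26)
V = Y + t·(H−Y) with t = 1/26

t = 1/26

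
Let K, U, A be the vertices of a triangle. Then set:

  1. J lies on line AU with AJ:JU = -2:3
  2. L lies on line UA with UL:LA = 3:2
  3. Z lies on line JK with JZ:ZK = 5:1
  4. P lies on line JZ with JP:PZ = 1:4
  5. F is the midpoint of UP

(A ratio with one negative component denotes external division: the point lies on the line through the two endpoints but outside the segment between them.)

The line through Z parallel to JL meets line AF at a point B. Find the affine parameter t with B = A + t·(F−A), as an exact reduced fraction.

t = 10

Choose coordinates K = (0, 0), U = (1, 0), A = (0, 1).
1. J lies on line AU with AJ:JU = -2:3 ⇒ J = (-2, 3)
2. L lies on line UA with UL:LA = 3:2 ⇒ L = (2/5, 3/5)
3. Z lies on line JK with JZ:ZK = 5:1 ⇒ Z = (-1/3, 1/2)
4. P lies on line JZ with JP:PZ = 1:4 ⇒ P = (-5/3, 5/2)
5. F is the midpoint of UP ⇒ F = (-1/3, 5/4)
through Z parallel to JL: direction (12/5, -12/5); meets AF at B = (-10/3, 7/2)
B = A + t·(F−A) with t = 10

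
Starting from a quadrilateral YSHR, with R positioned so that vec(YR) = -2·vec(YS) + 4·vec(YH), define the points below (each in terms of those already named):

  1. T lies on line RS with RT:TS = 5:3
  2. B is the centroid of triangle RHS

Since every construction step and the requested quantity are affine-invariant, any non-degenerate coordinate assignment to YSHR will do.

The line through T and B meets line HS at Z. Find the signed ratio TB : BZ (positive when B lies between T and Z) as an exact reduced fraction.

Set Y = (0, 0), S = (1, 0), H = (0, 1), R = (-2, 4); any affine frame gives the same invariant.
1. T lies on line RS with RT:TS = 5:3 ⇒ T = (-1/8, 3/2)
2. B is the centroid of triangle RHS ⇒ B = (-1/3, 5/3)
line TB meets HS at Z = (-2, 3)
B = T + t·(Z−T) with t = 1/9, so TB:BZ = 1/9:8/9

TB:BZ = 1/8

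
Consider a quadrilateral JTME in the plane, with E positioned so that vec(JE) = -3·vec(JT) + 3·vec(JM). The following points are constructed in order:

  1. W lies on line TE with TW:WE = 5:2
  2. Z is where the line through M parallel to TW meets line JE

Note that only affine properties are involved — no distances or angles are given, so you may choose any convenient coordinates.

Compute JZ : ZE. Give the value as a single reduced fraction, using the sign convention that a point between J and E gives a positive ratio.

Work in coordinates with J = (0, 0), T = (1, 0), M = (0, 1), E = (-3, 3).
1. W lies on line TE with TW:WE = 5:2 ⇒ W = (-13/7, 15/7)
2. Z is where the line through M parallel to TW meets line JE ⇒ Z = (-4, 4)
Z = J + t·(E−J) with t = 4/3, so JZ:ZE = t:(1−t) = 4/3:-1/3

JZ:ZE = -4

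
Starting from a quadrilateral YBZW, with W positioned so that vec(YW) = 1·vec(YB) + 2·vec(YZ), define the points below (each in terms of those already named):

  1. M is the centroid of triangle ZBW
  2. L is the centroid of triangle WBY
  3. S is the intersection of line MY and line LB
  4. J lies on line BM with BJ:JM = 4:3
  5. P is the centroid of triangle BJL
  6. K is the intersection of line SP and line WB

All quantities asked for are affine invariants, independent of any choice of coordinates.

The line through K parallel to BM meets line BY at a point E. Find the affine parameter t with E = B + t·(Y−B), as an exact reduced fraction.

Choose coordinates Y = (0, 0), B = (1, 0), Z = (0, 1), W = (1, 2).
1. M is the centroid of triangle ZBW ⇒ M = (2/3, 1)
2. L is the centroid of triangle WBY ⇒ L = (2/3, 2/3)
3. S is the intersection of line MY and line LB ⇒ S = (4/7, 6/7)
4. J lies on line BM with BJ:JM = 4:3 ⇒ J = (17/21, 4/7)
5. P is the centroid of triangle BJL ⇒ P = (52/63, 26/63)
6. K is the intersection of line SP and line WB ⇒ K = (1, 3/28)
through K parallel to BM: direction (-1/3, 1); meets BY at E = (29/28, 0)
E = B + t·(Y−B) with t = -1/28

t = -1/28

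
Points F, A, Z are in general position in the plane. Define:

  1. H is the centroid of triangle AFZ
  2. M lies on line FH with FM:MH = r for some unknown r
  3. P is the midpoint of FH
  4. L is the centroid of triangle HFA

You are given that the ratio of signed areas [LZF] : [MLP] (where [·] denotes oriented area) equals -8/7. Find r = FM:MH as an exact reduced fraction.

Choose coordinates F = (0, 0), A = (1, 0), Z = (0, 1).
1. H is the centroid of triangle AFZ ⇒ H = (1/3, 1/3)
2. With FM:MH = r, write λ = r/(r+1) so M = F + λ·(H−F); M is affine-linear in λ
3. P is the midpoint of FH ⇒ P = (1/6, 1/6)
4. L is the centroid of triangle HFA ⇒ L = (4/9, 1/9)
Every point depending on M is an affine combination of M and λ-independent points, so each such coordinate is linear in λ; the λ² term in each signed area is a multiple of (H−F)×(H−F) = 0, so 2·[LZF] and 2·[MLP] are each linear in λ. Evaluating at λ=0 and λ=1:
  2·[LZF] = 4/9,   2·[MLP] = -1/9·λ + 1/18
So [LZF]:[MLP] = (4/9) / (-1/9·λ + 1/18). Setting this equal to -8/7:
  4/9 = -8/7·(-1/9·λ + 1/18)  ⇒  λ = 4
Then r = λ/(1−λ) = (4)/(-3) = -4/3. Check: with r = -4/3, M = (4/3, 4/3) and [LZF]:[MLP] = -8/7 as required.

r = -4/3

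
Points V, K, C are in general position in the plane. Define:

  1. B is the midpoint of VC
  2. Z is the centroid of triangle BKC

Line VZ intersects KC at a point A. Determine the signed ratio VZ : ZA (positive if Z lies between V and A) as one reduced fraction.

Choose coordinates V = (0, 0), K = (1, 0), C = (0, 1).
1. B is the midpoint of VC ⇒ B = (0, 1/2)
2. Z is the centroid of triangle BKC ⇒ Z = (1/3, 1/2)
line VZ meets KC at A = (2/5, 3/5)
Z = V + t·(A−V) with t = 5/6, so VZ:ZA = 5/6:1/6

VZ:ZA = 5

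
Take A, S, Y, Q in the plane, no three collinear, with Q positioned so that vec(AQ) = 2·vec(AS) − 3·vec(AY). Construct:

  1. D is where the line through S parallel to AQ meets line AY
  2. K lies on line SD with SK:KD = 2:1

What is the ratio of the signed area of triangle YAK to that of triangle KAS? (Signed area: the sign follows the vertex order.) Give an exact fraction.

Choose coordinates A = (0, 0), S = (1, 0), Y = (0, 1), Q = (2, -3).
1. D is where the line through S parallel to AQ meets line AY ⇒ D = (0, 3/2)
2. K lies on line SD with SK:KD = 2:1 ⇒ K = (1/3, 1)
2·[YAK] = 1/3, 2·[KAS] = 1
[YAK]:[KAS] = 1/3:1 = 1/3

[YAK]:[KAS] = 1/3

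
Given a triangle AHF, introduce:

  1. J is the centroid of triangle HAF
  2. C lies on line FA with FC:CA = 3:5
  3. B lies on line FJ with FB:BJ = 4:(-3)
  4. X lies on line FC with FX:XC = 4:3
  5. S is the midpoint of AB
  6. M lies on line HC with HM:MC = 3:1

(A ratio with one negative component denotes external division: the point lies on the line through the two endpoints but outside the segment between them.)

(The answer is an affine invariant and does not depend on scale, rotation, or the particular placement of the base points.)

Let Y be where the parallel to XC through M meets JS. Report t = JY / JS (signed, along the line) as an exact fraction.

Choose coordinates A = (0, 0), H = (1, 0), F = (0, 1).
1. J is the centroid of triangle HAF ⇒ J = (1/3, 1/3)
2. C lies on line FA with FC:CA = 3:5 ⇒ C = (0, 5/8)
3. B lies on line FJ with FB:BJ = 4:(-3) ⇒ B = (4/3, -5/3)
4. X lies on line FC with FX:XC = 4:3 ⇒ X = (0, 11/14)
5. S is the midpoint of AB ⇒ S = (2/3, -5/6)
6. M lies on line HC with HM:MC = 3:1 ⇒ M = (1/4, 15/32)
through M parallel to XC: direction (0, -9/56); meets JS at Y = (1/4, 5/8)
Y = J + t·(S−J) with t = -1/4

t = -1/4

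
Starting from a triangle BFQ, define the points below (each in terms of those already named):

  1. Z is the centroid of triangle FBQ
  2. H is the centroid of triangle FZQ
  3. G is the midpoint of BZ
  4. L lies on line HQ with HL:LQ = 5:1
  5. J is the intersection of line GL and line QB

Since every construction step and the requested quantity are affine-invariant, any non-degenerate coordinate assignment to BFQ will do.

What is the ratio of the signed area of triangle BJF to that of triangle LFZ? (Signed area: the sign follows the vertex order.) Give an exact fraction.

Choose coordinates B = (0, 0), F = (1, 0), Q = (0, 1).
1. Z is the centroid of triangle FBQ ⇒ Z = (1/3, 1/3)
2. H is the centroid of triangle FZQ ⇒ H = (4/9, 4/9)
3. G is the midpoint of BZ ⇒ G = (1/6, 1/6)
4. L lies on line HQ with HL:LQ = 5:1 ⇒ L = (2/27, 49/54)
5. J is the intersection of line GL and line QB ⇒ J = (0, 3/2)
2·[BJF] = -3/2, 2·[LFZ] = -8/27
[BJF]:[LFZ] = -3/2:-8/27 = 81/16

[BJF]:[LFZ] = 81/16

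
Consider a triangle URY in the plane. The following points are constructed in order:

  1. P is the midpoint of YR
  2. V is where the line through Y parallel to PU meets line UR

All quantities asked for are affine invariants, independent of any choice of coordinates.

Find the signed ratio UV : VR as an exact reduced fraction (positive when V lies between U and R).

Choose coordinates U = (0, 0), R = (1, 0), Y = (0, 1).
1. P is the midpoint of YR ⇒ P = (1/2, 1/2)
2. V is where the line through Y parallel to PU meets line UR ⇒ V = (-1, 0)
V = U + t·(R−U) with t = -1, so UV:VR = t:(1−t) = -1:2

UV:VR = -1/2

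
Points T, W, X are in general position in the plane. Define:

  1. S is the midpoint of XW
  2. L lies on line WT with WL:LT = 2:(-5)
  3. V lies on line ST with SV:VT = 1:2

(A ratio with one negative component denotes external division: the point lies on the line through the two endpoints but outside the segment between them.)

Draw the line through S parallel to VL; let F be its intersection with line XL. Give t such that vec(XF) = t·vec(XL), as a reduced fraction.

t = 9/14

Assign T = (0, 0), W = (1, 0), X = (0, 1) — the answer is frame-independent, so this choice is without loss of generality.
1. S is the midpoint of XW ⇒ S = (1/2, 1/2)
2. L lies on line WT with WL:LT = 2:(-5) ⇒ L = (5/3, 0)
3. V lies on line ST with SV:VT = 1:2 ⇒ V = (1/3, 1/3)
through S parallel to VL: direction (4/3, -1/3); meets XL at F = (15/14, 5/14)
F = X + t·(L−X) with t = 9/14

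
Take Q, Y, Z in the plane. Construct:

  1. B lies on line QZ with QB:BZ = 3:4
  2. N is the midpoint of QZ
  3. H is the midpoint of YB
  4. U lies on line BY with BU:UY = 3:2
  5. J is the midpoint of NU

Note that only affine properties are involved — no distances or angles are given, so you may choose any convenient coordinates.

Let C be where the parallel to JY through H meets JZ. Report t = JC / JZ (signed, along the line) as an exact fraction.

Set Q = (0, 0), Y = (1, 0), Z = (0, 1); any affine frame gives the same invariant.
1. B lies on line QZ with QB:BZ = 3:4 ⇒ B = (0, 3/7)
2. N is the midpoint of QZ ⇒ N = (0, 1/2)
3. H is the midpoint of YB ⇒ H = (1/2, 3/14)
4. U lies on line BY with BU:UY = 3:2 ⇒ U = (3/5, 6/35)
5. J is the midpoint of NU ⇒ J = (3/10, 47/140)
through H parallel to JY: direction (7/10, -47/140); meets JZ at C = (107/340, 1443/4760)
C = J + t·(Z−J) with t = -5/102

t = -5/102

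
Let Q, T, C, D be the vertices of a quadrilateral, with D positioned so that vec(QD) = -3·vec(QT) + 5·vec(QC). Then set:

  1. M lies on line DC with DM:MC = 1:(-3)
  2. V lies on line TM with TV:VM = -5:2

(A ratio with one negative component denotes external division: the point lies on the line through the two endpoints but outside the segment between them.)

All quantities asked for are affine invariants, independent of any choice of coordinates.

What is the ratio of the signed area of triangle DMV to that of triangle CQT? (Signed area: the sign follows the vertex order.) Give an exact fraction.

Choose coordinates Q = (0, 0), T = (1, 0), C = (0, 1), D = (-3, 5).
1. M lies on line DC with DM:MC = 1:(-3) ⇒ M = (-9/2, 7)
2. V lies on line TM with TV:VM = -5:2 ⇒ V = (-49/6, 35/3)
2·[DMV] = 1/3, 2·[CQT] = 1
[DMV]:[CQT] = 1/3:1 = 1/3

[DMV]:[CQT] = 1/3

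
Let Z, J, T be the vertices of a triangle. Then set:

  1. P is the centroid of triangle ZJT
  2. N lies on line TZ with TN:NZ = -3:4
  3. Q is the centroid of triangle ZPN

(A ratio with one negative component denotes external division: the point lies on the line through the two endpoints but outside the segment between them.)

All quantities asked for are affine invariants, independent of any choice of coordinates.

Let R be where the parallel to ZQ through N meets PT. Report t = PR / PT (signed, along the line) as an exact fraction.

t = 8/5

Work in coordinates with Z = (0, 0), J = (1, 0), T = (0, 1).
1. P is the centroid of triangle ZJT ⇒ P = (1/3, 1/3)
2. N lies on line TZ with TN:NZ = -3:4 ⇒ N = (0, 4)
3. Q is the centroid of triangle ZPN ⇒ Q = (1/9, 13/9)
through N parallel to ZQ: direction (1/9, 13/9); meets PT at R = (-1/5, 7/5)
R = P + t·(T−P) with t = 8/5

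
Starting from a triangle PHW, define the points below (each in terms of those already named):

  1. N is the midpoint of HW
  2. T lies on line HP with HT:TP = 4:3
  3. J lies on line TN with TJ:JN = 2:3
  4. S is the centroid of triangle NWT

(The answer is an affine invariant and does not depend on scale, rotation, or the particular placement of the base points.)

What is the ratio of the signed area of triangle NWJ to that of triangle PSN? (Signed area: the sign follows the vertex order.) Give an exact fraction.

[NWJ]:[PSN] = -9/5

Set P = (0, 0), H = (1, 0), W = (0, 1); any affine frame gives the same invariant.
1. N is the midpoint of HW ⇒ N = (1/2, 1/2)
2. T lies on line HP with HT:TP = 4:3 ⇒ T = (3/7, 0)
3. J lies on line TN with TJ:JN = 2:3 ⇒ J = (16/35, 1/5)
4. S is the centroid of triangle NWT ⇒ S = (13/42, 1/2)
2·[NWJ] = 6/35, 2·[PSN] = -2/21
[NWJ]:[PSN] = 6/35:-2/21 = -9/5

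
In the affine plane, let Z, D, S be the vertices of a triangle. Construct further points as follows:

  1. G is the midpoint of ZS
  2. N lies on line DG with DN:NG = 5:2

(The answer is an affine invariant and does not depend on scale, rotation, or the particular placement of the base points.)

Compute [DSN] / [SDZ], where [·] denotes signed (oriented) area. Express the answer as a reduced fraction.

Work in coordinates with Z = (0, 0), D = (1, 0), S = (0, 1).
1. G is the midpoint of ZS ⇒ G = (0, 1/2)
2. N lies on line DG with DN:NG = 5:2 ⇒ N = (2/7, 5/14)
2·[DSN] = 5/14, 2·[SDZ] = -1
[DSN]:[SDZ] = 5/14:-1 = -5/14

[DSN]:[SDZ] = -5/14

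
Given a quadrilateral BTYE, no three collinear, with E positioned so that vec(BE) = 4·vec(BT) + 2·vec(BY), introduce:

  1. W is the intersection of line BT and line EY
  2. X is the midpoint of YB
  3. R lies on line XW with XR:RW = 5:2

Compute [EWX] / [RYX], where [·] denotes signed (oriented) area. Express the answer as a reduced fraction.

Set B = (0, 0), T = (1, 0), Y = (0, 1), E = (4, 2); any affine frame gives the same invariant.
1. W is the intersection of line BT and line EY ⇒ W = (-4, 0)
2. X is the midpoint of YB ⇒ X = (0, 1/2)
3. R lies on line XW with XR:RW = 5:2 ⇒ R = (-20/7, 1/7)
2·[EWX] = 4, 2·[RYX] = -10/7
[EWX]:[RYX] = 4:-10/7 = -14/5

[EWX]:[RYX] = -14/5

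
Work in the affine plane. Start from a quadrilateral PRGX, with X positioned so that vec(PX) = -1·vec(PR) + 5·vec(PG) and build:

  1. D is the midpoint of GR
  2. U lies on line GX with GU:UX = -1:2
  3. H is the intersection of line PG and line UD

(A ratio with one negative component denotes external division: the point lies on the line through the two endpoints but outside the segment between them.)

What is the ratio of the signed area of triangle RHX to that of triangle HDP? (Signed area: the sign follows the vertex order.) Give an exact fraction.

[RHX]:[HDP] = -3/2

Set P = (0, 0), R = (1, 0), G = (0, 1), X = (-1, 5); any affine frame gives the same invariant.
1. D is the midpoint of GR ⇒ D = (1/2, 1/2)
2. U lies on line GX with GU:UX = -1:2 ⇒ U = (1, -3)
3. H is the intersection of line PG and line UD ⇒ H = (0, 4)
2·[RHX] = 3, 2·[HDP] = -2
[RHX]:[HDP] = 3:-2 = -3/2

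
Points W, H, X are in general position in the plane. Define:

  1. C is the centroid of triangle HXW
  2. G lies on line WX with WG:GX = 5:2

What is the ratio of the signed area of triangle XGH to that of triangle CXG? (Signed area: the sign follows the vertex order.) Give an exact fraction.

Work in coordinates with W = (0, 0), H = (1, 0), X = (0, 1).
1. C is the centroid of triangle HXW ⇒ C = (1/3, 1/3)
2. G lies on line WX with WG:GX = 5:2 ⇒ G = (0, 5/7)
2·[XGH] = 2/7, 2·[CXG] = 2/21
[XGH]:[CXG] = 2/7:2/21 = 3

[XGH]:[CXG] = 3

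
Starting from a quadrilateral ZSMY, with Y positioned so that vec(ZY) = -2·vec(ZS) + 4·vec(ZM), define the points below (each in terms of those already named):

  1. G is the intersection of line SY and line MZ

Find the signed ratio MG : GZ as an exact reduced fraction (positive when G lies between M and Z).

Set Z = (0, 0), S = (1, 0), M = (0, 1), Y = (-2, 4); any affine frame gives the same invariant.
1. G is the intersection of line SY and line MZ ⇒ G = (0, 4/3)
G = M + t·(Z−M) with t = -1/3, so MG:GZ = t:(1−t) = -1/3:4/3

MG:GZ = -1/4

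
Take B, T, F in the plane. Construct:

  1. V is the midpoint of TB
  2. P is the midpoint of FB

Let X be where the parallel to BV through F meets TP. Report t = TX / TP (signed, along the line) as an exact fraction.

t = 2

Set B = (0, 0), T = (1, 0), F = (0, 1); any affine frame gives the same invariant.
1. V is the midpoint of TB ⇒ V = (1/2, 0)
2. P is the midpoint of FB ⇒ P = (0, 1/2)
through F parallel to BV: direction (1/2, 0); meets TP at X = (-1, 1)
X = T + t·(P−T) with t = 2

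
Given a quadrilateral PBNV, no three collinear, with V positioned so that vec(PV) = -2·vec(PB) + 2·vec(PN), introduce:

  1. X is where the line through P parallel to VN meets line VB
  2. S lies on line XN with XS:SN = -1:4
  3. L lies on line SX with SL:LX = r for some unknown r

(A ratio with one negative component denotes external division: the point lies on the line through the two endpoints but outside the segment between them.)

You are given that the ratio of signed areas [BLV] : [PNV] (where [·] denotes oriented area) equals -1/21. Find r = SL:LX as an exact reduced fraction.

Assign P = (0, 0), B = (1, 0), N = (0, 1), V = (-2, 2) — the answer is frame-independent, so this choice is without loss of generality.
1. X is where the line through P parallel to VN meets line VB ⇒ X = (4, -2)
2. S lies on line XN with XS:SN = -1:4 ⇒ S = (16/3, -3)
3. With SL:LX = r, write λ = r/(r+1) so L = S + λ·(X−S); L is affine-linear in λ
Every point depending on L is an affine combination of L and λ-independent points, so each such coordinate is linear in λ; the λ² term in each signed area is a multiple of (X−S)×(X−S) = 0, so 2·[BLV] and 2·[PNV] are each linear in λ. Evaluating at λ=0 and λ=1:
  2·[BLV] = 1/3·λ − 1/3,   2·[PNV] = 2
So [BLV]:[PNV] = (1/3·λ − 1/3) / (2). Setting this equal to -1/21:
  1/3·λ − 1/3 = -1/21·(2)  ⇒  λ = 5/7
Then r = λ/(1−λ) = (5/7)/(2/7) = 5/2. Check: with r = 5/2, L = (92/21, -16/7) and [BLV]:[PNV] = -1/21 as required.

r = 5/2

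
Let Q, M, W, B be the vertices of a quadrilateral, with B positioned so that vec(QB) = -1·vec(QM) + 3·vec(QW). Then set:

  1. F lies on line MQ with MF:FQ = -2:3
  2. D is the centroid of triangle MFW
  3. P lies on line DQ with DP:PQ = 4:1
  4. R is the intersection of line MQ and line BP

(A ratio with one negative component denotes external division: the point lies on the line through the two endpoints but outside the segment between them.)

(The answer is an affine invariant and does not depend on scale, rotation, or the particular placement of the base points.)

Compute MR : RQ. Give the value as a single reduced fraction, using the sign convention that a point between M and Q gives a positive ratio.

Work in coordinates with Q = (0, 0), M = (1, 0), W = (0, 1), B = (-1, 3).
1. F lies on line MQ with MF:FQ = -2:3 ⇒ F = (3, 0)
2. D is the centroid of triangle MFW ⇒ D = (4/3, 1/3)
3. P lies on line DQ with DP:PQ = 4:1 ⇒ P = (4/15, 1/15)
4. R is the intersection of line MQ and line BP ⇒ R = (13/44, 0)
R = M + t·(Q−M) with t = 31/44, so MR:RQ = t:(1−t) = 31/44:13/44

MR:RQ = 31/13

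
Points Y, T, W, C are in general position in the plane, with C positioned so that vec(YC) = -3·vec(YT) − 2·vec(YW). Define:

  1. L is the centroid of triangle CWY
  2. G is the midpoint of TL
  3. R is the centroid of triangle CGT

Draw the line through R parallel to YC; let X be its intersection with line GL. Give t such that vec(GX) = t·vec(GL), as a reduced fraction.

t = -2/9

Work in coordinates with Y = (0, 0), T = (1, 0), W = (0, 1), C = (-3, -2).
1. L is the centroid of triangle CWY ⇒ L = (-1, -1/3)
2. G is the midpoint of TL ⇒ G = (0, -1/6)
3. R is the centroid of triangle CGT ⇒ R = (-2/3, -13/18)
through R parallel to YC: direction (-3, -2); meets GL at X = (2/9, -7/54)
X = G + t·(L−G) with t = -2/9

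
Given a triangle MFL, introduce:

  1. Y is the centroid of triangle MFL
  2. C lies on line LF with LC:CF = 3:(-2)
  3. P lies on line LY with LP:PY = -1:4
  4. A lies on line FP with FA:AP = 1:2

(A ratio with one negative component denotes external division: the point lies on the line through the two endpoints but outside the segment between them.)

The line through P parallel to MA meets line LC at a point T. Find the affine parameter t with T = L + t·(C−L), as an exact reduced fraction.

t = -5/84

Set M = (0, 0), F = (1, 0), L = (0, 1); any affine frame gives the same invariant.
1. Y is the centroid of triangle MFL ⇒ Y = (1/3, 1/3)
2. C lies on line LF with LC:CF = 3:(-2) ⇒ C = (3, -2)
3. P lies on line LY with LP:PY = -1:4 ⇒ P = (-1/9, 11/9)
4. A lies on line FP with FA:AP = 1:2 ⇒ A = (17/27, 11/27)
through P parallel to MA: direction (17/27, 11/27); meets LC at T = (-5/28, 33/28)
T = L + t·(C−L) with t = -5/84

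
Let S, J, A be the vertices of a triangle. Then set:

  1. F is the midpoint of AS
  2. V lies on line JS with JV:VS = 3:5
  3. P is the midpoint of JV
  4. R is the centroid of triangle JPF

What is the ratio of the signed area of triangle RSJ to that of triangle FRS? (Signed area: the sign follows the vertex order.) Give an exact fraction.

Work in coordinates with S = (0, 0), J = (1, 0), A = (0, 1).
1. F is the midpoint of AS ⇒ F = (0, 1/2)
2. V lies on line JS with JV:VS = 3:5 ⇒ V = (5/8, 0)
3. P is the midpoint of JV ⇒ P = (13/16, 0)
4. R is the centroid of triangle JPF ⇒ R = (29/48, 1/6)
2·[RSJ] = 1/6, 2·[FRS] = -29/96
[RSJ]:[FRS] = 1/6:-29/96 = -16/29

[RSJ]:[FRS] = -16/29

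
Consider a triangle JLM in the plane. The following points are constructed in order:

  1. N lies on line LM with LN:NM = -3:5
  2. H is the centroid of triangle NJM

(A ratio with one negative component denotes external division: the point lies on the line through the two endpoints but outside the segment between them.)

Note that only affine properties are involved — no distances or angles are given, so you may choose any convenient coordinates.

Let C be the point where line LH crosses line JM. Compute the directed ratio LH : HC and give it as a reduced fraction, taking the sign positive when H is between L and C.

Set J = (0, 0), L = (1, 0), M = (0, 1); any affine frame gives the same invariant.
1. N lies on line LM with LN:NM = -3:5 ⇒ N = (5/2, -3/2)
2. H is the centroid of triangle NJM ⇒ H = (5/6, -1/6)
line LH meets JM at C = (0, -1)
H = L + t·(C−L) with t = 1/6, so LH:HC = 1/6:5/6

LH:HC = 1/5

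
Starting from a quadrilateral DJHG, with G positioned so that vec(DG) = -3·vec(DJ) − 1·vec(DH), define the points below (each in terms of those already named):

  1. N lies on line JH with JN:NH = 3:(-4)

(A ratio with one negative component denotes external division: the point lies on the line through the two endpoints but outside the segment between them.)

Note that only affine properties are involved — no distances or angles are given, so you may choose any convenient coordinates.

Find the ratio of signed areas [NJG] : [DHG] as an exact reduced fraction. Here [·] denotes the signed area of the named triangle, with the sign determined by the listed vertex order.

Choose coordinates D = (0, 0), J = (1, 0), H = (0, 1), G = (-3, -1).
1. N lies on line JH with JN:NH = 3:(-4) ⇒ N = (4, -3)
2·[NJG] = 15, 2·[DHG] = 3
[NJG]:[DHG] = 15:3 = 5

[NJG]:[DHG] = 5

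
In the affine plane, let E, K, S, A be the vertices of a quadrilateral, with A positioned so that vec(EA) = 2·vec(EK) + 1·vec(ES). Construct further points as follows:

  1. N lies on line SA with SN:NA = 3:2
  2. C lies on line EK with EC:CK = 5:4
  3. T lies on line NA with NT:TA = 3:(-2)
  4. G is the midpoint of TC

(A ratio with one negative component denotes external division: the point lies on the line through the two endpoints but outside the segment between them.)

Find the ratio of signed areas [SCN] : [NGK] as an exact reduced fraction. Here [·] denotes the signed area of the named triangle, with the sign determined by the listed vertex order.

Work in coordinates with E = (0, 0), K = (1, 0), S = (0, 1), A = (2, 1).
1. N lies on line SA with SN:NA = 3:2 ⇒ N = (6/5, 1)
2. C lies on line EK with EC:CK = 5:4 ⇒ C = (5/9, 0)
3. T lies on line NA with NT:TA = 3:(-2) ⇒ T = (18/5, 1)
4. G is the midpoint of TC ⇒ G = (187/90, 1/2)
2·[SCN] = 6/5, 2·[NGK] = -44/45
[SCN]:[NGK] = 6/5:-44/45 = -27/22

[SCN]:[NGK] = -27/22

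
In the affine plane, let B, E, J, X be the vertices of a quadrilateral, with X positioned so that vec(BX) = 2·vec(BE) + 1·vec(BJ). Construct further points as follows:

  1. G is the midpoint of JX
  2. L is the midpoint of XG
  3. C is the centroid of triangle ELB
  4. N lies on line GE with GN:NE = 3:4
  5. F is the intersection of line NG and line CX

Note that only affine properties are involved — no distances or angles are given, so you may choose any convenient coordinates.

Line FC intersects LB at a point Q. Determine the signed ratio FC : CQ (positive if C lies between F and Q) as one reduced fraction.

Assign B = (0, 0), E = (1, 0), J = (0, 1), X = (2, 1) — the answer is frame-independent, so this choice is without loss of generality.
1. G is the midpoint of JX ⇒ G = (1, 1)
2. L is the midpoint of XG ⇒ L = (3/2, 1)
3. C is the centroid of triangle ELB ⇒ C = (5/6, 1/3)
4. N lies on line GE with GN:NE = 3:4 ⇒ N = (1, 4/7)
5. F is the intersection of line NG and line CX ⇒ F = (1, 3/7)
line FC meets LB at Q = (-3/2, -1)
C = F + t·(Q−F) with t = 1/15, so FC:CQ = 1/15:14/15

FC:CQ = 1/14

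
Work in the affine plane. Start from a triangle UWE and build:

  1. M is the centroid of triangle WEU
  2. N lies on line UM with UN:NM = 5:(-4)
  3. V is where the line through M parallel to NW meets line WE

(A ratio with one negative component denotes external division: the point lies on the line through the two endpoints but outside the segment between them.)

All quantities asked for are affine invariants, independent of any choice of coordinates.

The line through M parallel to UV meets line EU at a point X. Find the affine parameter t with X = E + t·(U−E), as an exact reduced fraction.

Assign U = (0, 0), W = (1, 0), E = (0, 1) — the answer is frame-independent, so this choice is without loss of generality.
1. M is the centroid of triangle WEU ⇒ M = (1/3, 1/3)
2. N lies on line UM with UN:NM = 5:(-4) ⇒ N = (5/3, 5/3)
3. V is where the line through M parallel to NW meets line WE ⇒ V = (3/7, 4/7)
through M parallel to UV: direction (3/7, 4/7); meets EU at X = (0, -1/9)
X = E + t·(U−E) with t = 10/9

t = 10/9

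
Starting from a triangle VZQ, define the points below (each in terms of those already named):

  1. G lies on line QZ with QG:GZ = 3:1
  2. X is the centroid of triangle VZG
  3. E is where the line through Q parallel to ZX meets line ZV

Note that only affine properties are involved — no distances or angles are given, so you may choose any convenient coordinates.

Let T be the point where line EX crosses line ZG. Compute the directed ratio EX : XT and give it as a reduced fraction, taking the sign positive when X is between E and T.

EX:XT = -13

Choose coordinates V = (0, 0), Z = (1, 0), Q = (0, 1).
1. G lies on line QZ with QG:GZ = 3:1 ⇒ G = (3/4, 1/4)
2. X is the centroid of triangle VZG ⇒ X = (7/12, 1/12)
3. E is where the line through Q parallel to ZX meets line ZV ⇒ E = (5, 0)
line EX meets ZG at T = (12/13, 1/13)
X = E + t·(T−E) with t = 13/12, so EX:XT = 13/12:-1/12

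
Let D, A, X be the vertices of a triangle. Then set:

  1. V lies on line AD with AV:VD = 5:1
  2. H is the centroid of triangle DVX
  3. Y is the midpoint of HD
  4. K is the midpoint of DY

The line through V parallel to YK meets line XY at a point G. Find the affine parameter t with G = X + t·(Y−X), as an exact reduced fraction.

t = 2

Assign D = (0, 0), A = (1, 0), X = (0, 1) — the answer is frame-independent, so this choice is without loss of generality.
1. V lies on line AD with AV:VD = 5:1 ⇒ V = (1/6, 0)
2. H is the centroid of triangle DVX ⇒ H = (1/18, 1/3)
3. Y is the midpoint of HD ⇒ Y = (1/36, 1/6)
4. K is the midpoint of DY ⇒ K = (1/72, 1/12)
through V parallel to YK: direction (-1/72, -1/12); meets XY at G = (1/18, -2/3)
G = X + t·(Y−X) with t = 2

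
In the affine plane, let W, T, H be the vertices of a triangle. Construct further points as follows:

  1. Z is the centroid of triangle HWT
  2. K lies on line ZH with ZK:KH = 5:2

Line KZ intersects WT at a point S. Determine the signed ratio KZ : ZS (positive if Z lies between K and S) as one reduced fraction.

KZ:ZS = 10/7

Work in coordinates with W = (0, 0), T = (1, 0), H = (0, 1).
1. Z is the centroid of triangle HWT ⇒ Z = (1/3, 1/3)
2. K lies on line ZH with ZK:KH = 5:2 ⇒ K = (2/21, 17/21)
line KZ meets WT at S = (1/2, 0)
Z = K + t·(S−K) with t = 10/17, so KZ:ZS = 10/17:7/17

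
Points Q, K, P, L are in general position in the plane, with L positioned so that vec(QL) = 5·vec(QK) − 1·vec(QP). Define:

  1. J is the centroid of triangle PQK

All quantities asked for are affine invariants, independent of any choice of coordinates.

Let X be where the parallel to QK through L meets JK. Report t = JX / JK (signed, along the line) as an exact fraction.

t = 4

Set Q = (0, 0), K = (1, 0), P = (0, 1), L = (5, -1); any affine frame gives the same invariant.
1. J is the centroid of triangle PQK ⇒ J = (1/3, 1/3)
through L parallel to QK: direction (1, 0); meets JK at X = (3, -1)
X = J + t·(K−J) with t = 4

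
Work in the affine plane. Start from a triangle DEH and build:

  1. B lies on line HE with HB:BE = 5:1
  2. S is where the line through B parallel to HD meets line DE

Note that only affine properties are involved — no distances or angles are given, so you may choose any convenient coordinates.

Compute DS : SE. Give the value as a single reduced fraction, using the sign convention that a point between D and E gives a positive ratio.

Work in coordinates with D = (0, 0), E = (1, 0), H = (0, 1).
1. B lies on line HE with HB:BE = 5:1 ⇒ B = (5/6, 1/6)
2. S is where the line through B parallel to HD meets line DE ⇒ S = (5/6, 0)
S = D + t·(E−D) with t = 5/6, so DS:SE = t:(1−t) = 5/6:1/6

DS:SE = 5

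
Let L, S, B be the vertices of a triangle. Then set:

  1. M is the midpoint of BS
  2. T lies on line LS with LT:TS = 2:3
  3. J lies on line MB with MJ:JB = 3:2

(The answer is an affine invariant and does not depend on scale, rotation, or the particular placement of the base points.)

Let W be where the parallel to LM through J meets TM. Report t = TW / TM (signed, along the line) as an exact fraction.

t = 5/2

Work in coordinates with L = (0, 0), S = (1, 0), B = (0, 1).
1. M is the midpoint of BS ⇒ M = (1/2, 1/2)
2. T lies on line LS with LT:TS = 2:3 ⇒ T = (2/5, 0)
3. J lies on line MB with MJ:JB = 3:2 ⇒ J = (1/5, 4/5)
through J parallel to LM: direction (1/2, 1/2); meets TM at W = (13/20, 5/4)
W = T + t·(M−T) with t = 5/2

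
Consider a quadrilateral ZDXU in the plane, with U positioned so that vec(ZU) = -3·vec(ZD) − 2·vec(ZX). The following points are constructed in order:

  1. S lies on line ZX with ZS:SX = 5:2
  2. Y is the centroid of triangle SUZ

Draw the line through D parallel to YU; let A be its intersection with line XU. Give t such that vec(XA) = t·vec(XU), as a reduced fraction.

Choose coordinates Z = (0, 0), D = (1, 0), X = (0, 1), U = (-3, -2).
1. S lies on line ZX with ZS:SX = 5:2 ⇒ S = (0, 5/7)
2. Y is the centroid of triangle SUZ ⇒ Y = (-1, -3/7)
through D parallel to YU: direction (-2, -11/7); meets XU at A = (-25/3, -22/3)
A = X + t·(U−X) with t = 25/9

t = 25/9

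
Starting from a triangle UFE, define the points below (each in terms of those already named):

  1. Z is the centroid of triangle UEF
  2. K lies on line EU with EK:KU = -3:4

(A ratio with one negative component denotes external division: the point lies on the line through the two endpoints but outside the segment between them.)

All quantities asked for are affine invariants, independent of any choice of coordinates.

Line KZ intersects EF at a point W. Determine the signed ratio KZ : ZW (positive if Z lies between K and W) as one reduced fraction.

KZ:ZW = -10

Set U = (0, 0), F = (1, 0), E = (0, 1); any affine frame gives the same invariant.
1. Z is the centroid of triangle UEF ⇒ Z = (1/3, 1/3)
2. K lies on line EU with EK:KU = -3:4 ⇒ K = (0, 4)
line KZ meets EF at W = (3/10, 7/10)
Z = K + t·(W−K) with t = 10/9, so KZ:ZW = 10/9:-1/9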